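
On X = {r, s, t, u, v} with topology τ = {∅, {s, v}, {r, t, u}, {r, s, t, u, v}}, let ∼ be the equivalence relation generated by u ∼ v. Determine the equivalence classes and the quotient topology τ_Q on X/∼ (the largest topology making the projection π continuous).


X/∼ = {[r], [s], [t], [u=v]}; |τ_Q| = 2.

Equivalence classes: [r], [s], [t], [u=v].
Quotient map π: X → X/∼ sends r ↦ [r], s ↦ [s], t ↦ [t], u ↦ [u=v], v ↦ [u=v].
For each subset V ⊆ X/∼, compute π^{-1}(V) ⊆ X and check whether π^{-1}(V) ∈ τ. V is open in τ_Q iff π^{-1}(V) ∈ τ.
  V = {}: π^{-1}(V) = ∅ ∈ τ ✓.
  V = {[r]}: π^{-1}(V) = {r} ∉ τ ✗.
  V = {[s]}: π^{-1}(V) = {s} ∉ τ ✗.
  V = {[r], [s]}: π^{-1}(V) = {r, s} ∉ τ ✗.
  V = {[t]}: π^{-1}(V) = {t} ∉ τ ✗.
  V = {[r], [t]}: π^{-1}(V) = {r, t} ∉ τ ✗.
  V = {[s], [t]}: π^{-1}(V) = {s, t} ∉ τ ✗.
  V = {[r], [s], [t]}: π^{-1}(V) = {r, s, t} ∉ τ ✗.
  V = {[u=v]}: π^{-1}(V) = {u, v} ∉ τ ✗.
  V = {[r], [u=v]}: π^{-1}(V) = {r, u, v} ∉ τ ✗.
  V = {[s], [u=v]}: π^{-1}(V) = {s, u, v} ∉ τ ✗.
  V = {[r], [s], [u=v]}: π^{-1}(V) = {r, s, u, v} ∉ τ ✗.
  V = {[t], [u=v]}: π^{-1}(V) = {t, u, v} ∉ τ ✗.
  V = {[r], [t], [u=v]}: π^{-1}(V) = {r, t, u, v} ∉ τ ✗.
  V = {[s], [t], [u=v]}: π^{-1}(V) = {s, t, u, v} ∉ τ ✗.
  V = {[r], [s], [t], [u=v]}: π^{-1}(V) = {r, s, t, u, v} ∈ τ ✓.
Open sets in the quotient: τ_Q = {{}, {[r], [s], [t], [u=v]}} (2 elements).


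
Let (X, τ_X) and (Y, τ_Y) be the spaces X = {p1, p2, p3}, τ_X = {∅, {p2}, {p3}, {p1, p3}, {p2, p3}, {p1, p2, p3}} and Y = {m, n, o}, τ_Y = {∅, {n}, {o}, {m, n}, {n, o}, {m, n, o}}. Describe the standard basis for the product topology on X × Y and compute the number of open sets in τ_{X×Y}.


Basis B = {∅ × ∅, {p2} × {n}, {p2} × {o}, {p3} × {n}, {p3} × {o}, {p1, p3} × {n}, {p1, p3} × {o}, {p2} × {m, n}, {p2} × {n, o}, {p2, p3} × {n}, {p2, p3} × {o}, {p3} × {m, n}, {p3} × {n, o}, {p1, p2, p3} × {n}, {p1, p2, p3} × {o}, {p2} × {m, n, o}, {p3} × {m, n, o}, {p1, p3} × {m, n}, {p1, p3} × {n, o}, {p2, p3} × {m, n}, {p2, p3} × {n, o}, {p1, p3} × {m, n, o}, {p1, p2, p3} × {m, n}, {p1, p2, p3} × {n, o}, {p2, p3} × {m, n, o}, {p1, p2, p3} × {m, n, o}}; |τ_{X×Y}| = 108.

Enumerate products U × V with U ∈ τ_X, V ∈ τ_Y (deduplicated):
  ∅ × ∅ = {} (∅)
  {p2} × {n} = {(p2,n)}
  {p2} × {o} = {(p2,o)}
  {p3} × {n} = {(p3,n)}
  {p3} × {o} = {(p3,o)}
  {p1, p3} × {n} = {(p1,n), (p3,n)}
  {p1, p3} × {o} = {(p1,o), (p3,o)}
  {p2} × {m, n} = {(p2,m), (p2,n)}
  {p2} × {n, o} = {(p2,n), (p2,o)}
  {p2, p3} × {n} = {(p2,n), (p3,n)}
  {p2, p3} × {o} = {(p2,o), (p3,o)}
  {p3} × {m, n} = {(p3,m), (p3,n)}
  {p3} × {n, o} = {(p3,n), (p3,o)}
  {p1, p2, p3} × {n} = {(p1,n), (p2,n), (p3,n)}
  {p1, p2, p3} × {o} = {(p1,o), (p2,o), (p3,o)}
  {p2} × {m, n, o} = {(p2,m), (p2,n), (p2,o)}
  {p3} × {m, n, o} = {(p3,m), (p3,n), (p3,o)}
  {p1, p3} × {m, n} = {(p1,m), (p1,n), (p3,m), (p3,n)}
  {p1, p3} × {n, o} = {(p1,n), (p1,o), (p3,n), (p3,o)}
  {p2, p3} × {m, n} = {(p2,m), (p2,n), (p3,m), (p3,n)}
  {p2, p3} × {n, o} = {(p2,n), (p2,o), (p3,n), (p3,o)}
  {p1, p3} × {m, n, o} = {(p1,m), (p1,n), (p1,o), (p3,m), (p3,n), (p3,o)}
  {p1, p2, p3} × {m, n} = {(p1,m), (p1,n), (p2,m), (p2,n), (p3,m), (p3,n)}
  {p1, p2, p3} × {n, o} = {(p1,n), (p1,o), (p2,n), (p2,o), (p3,n), (p3,o)}
  {p2, p3} × {m, n, o} = {(p2,m), (p2,n), (p2,o), (p3,m), (p3,n), (p3,o)}
  {p1, p2, p3} × {m, n, o} = {(p1,m), (p1,n), (p1,o), (p2,m), (p2,n), (p2,o), (p3,m), (p3,n), (p3,o)}
These 26 distinct sets form the basis B.
Close under arbitrary unions to get τ_{X×Y}; counting gives |τ_{X×Y}| = 108.


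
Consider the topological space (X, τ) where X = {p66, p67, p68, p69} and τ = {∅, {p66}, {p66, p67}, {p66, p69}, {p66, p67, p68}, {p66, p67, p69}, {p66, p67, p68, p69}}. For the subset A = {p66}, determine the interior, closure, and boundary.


int(A) = {p66}, cl(A) = {p66, p67, p68, p69}, ∂A = {p67, p68, p69}.

Closed sets in (X, τ) are complements of opens:
  closed(X, τ) = {∅, {p68}, {p69}, {p67, p68}, {p68, p69}, {p67, p68, p69}, {p66, p67, p68, p69}}.
int(A) = ⋃ {U ∈ τ : U ⊆ A}. Opens contained in A: ∅, {p66}.
Taking the union of these: int(A) = {p66}.
cl(A) = ⋂ {C closed : A ⊆ C}. Closed sets containing A: {p66, p67, p68, p69}.
Intersecting these: cl(A) = {p66, p67, p68, p69}.
∂A = cl(A) ∖ int(A) = {p66, p67, p68, p69} ∖ {p66} = {p67, p68, p69}.


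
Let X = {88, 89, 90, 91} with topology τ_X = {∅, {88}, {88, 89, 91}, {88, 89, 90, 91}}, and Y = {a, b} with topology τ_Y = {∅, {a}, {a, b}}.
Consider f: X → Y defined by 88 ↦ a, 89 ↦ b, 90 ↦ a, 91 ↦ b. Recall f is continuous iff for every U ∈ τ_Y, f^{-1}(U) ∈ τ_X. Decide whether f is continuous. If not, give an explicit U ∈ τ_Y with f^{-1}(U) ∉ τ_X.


f is NOT continuous.

Compute f^{-1}(U) for each U ∈ τ_Y:
  U = ∅: f^{-1}(U) = ∅ ∈ τ_X ✓.
  U = {a}: f^{-1}(U) = {88, 90} ∉ τ_X ✗.
  U = {a, b}: f^{-1}(U) = {88, 89, 90, 91} ∈ τ_X ✓.
Found U = {a} with f^{-1}(U) = {88, 90} not in τ_X. Therefore f is NOT continuous.


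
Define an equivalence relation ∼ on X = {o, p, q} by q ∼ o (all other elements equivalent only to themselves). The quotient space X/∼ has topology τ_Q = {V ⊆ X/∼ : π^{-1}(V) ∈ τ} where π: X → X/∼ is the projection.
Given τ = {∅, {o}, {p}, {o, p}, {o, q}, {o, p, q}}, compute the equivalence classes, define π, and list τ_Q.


X/∼ = {[o=q], [p]}; |τ_Q| = 4.

Equivalence classes: [o=q], [p].
Quotient map π: X → X/∼ sends o ↦ [o=q], p ↦ [p], q ↦ [o=q].
For each subset V ⊆ X/∼, compute π^{-1}(V) ⊆ X and check whether π^{-1}(V) ∈ τ. V is open in τ_Q iff π^{-1}(V) ∈ τ.
  V = {}: π^{-1}(V) = ∅ ∈ τ ✓.
  V = {[o=q]}: π^{-1}(V) = {o, q} ∈ τ ✓.
  V = {[p]}: π^{-1}(V) = {p} ∈ τ ✓.
  V = {[o=q], [p]}: π^{-1}(V) = {o, p, q} ∈ τ ✓.
Open sets in the quotient: τ_Q = {{}, {[o=q]}, {[p]}, {[o=q], [p]}} (4 elements).


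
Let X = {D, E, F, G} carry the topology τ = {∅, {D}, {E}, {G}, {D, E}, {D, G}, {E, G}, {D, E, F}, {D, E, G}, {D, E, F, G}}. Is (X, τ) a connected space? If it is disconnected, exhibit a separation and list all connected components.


(X, τ) is disconnected; components = [{G}, {D, E, F}].

Find clopen sets (U ∈ τ with X ∖ U ∈ τ):
  U = ∅, X ∖ U = {D, E, F, G} — both open, so U is clopen.
  U = {G}, X ∖ U = {D, E, F} — both open, so U is clopen.
  U = {D, E, F}, X ∖ U = {G} — both open, so U is clopen.
  U = {D, E, F, G}, X ∖ U = ∅ — both open, so U is clopen.
Nontrivial clopen(s) exist: e.g. {D, E, F}. So (X, τ) is disconnected.
Compute connected components by grouping points that agree on all clopens:
  component: {G}
  component: {D, E, F}


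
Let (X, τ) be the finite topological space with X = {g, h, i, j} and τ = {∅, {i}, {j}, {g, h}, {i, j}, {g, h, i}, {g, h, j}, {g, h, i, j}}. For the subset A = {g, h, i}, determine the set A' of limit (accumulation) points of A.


A' = {g, h}

For each x ∈ X, list the open sets U ∈ τ with x ∈ U, then check whether U ∩ (A ∖ {x}) ≠ ∅ for every such U.
  x = g: opens ∋ x are {g, h}, {g, h, i}, {g, h, j}, {g, h, i, j}; each meets A ∖ {g}, so x IS a limit point.
  x = h: opens ∋ x are {g, h}, {g, h, i}, {g, h, j}, {g, h, i, j}; each meets A ∖ {h}, so x IS a limit point.
  x = i: open {i} ∋ x has {i} ∩ (A ∖ {i}) = ∅, so x is NOT a limit point.
  x = j: open {j} ∋ x has {j} ∩ (A ∖ {j}) = ∅, so x is NOT a limit point.
Collecting: A' = {g, h}.


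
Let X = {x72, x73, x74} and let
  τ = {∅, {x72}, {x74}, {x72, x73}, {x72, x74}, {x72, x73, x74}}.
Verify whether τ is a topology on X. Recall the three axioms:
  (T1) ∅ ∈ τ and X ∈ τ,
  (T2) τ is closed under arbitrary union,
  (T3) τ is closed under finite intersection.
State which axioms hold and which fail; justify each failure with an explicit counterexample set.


τ IS a topology on X.

Axiom (T1): ∅ ∈ τ? Yes; X ∈ τ? Yes.
Axiom (T2/T3): check pairwise unions and intersections of members of τ.
All pairwise intersections and unions checked — each lies in τ. Therefore τ satisfies (T1), (T2), (T3): it IS a topology on X.


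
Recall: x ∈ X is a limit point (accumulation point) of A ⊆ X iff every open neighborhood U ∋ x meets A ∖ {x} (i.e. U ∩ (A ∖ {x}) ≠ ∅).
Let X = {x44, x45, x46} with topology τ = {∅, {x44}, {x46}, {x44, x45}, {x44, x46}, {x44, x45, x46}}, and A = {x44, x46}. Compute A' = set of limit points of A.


A' = {x45}

For each x ∈ X, list the open sets U ∈ τ with x ∈ U, then check whether U ∩ (A ∖ {x}) ≠ ∅ for every such U.
  x = x44: open {x44} ∋ x has {x44} ∩ (A ∖ {x44}) = ∅, so x is NOT a limit point.
  x = x45: opens ∋ x are {x44, x45}, {x44, x45, x46}; each meets A ∖ {x45}, so x IS a limit point.
  x = x46: open {x46} ∋ x has {x46} ∩ (A ∖ {x46}) = ∅, so x is NOT a limit point.
Collecting: A' = {x45}.


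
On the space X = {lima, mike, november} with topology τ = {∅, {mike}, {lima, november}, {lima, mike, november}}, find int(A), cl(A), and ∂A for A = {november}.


int(A) = ∅, cl(A) = {lima, november}, ∂A = {lima, november}.

Closed sets in (X, τ) are complements of opens:
  closed(X, τ) = {∅, {mike}, {lima, november}, {lima, mike, november}}.
int(A) = ⋃ {U ∈ τ : U ⊆ A}. Opens contained in A: ∅.
Taking the union of these: int(A) = ∅.
cl(A) = ⋂ {C closed : A ⊆ C}. Closed sets containing A: {lima, november}, {lima, mike, november}.
Intersecting these: cl(A) = {lima, november}.
∂A = cl(A) ∖ int(A) = {lima, november} ∖ ∅ = {lima, november}.


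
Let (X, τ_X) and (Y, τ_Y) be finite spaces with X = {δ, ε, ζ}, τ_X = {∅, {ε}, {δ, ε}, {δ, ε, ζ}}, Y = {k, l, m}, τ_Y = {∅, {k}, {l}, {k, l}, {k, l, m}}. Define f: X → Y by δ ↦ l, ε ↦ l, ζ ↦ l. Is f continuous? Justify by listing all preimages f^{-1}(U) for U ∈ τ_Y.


f IS continuous.

Compute f^{-1}(U) for each U ∈ τ_Y:
  U = ∅: f^{-1}(U) = ∅ ∈ τ_X ✓.
  U = {k}: f^{-1}(U) = ∅ ∈ τ_X ✓.
  U = {l}: f^{-1}(U) = {δ, ε, ζ} ∈ τ_X ✓.
  U = {k, l}: f^{-1}(U) = {δ, ε, ζ} ∈ τ_X ✓.
  U = {k, l, m}: f^{-1}(U) = {δ, ε, ζ} ∈ τ_X ✓.
Every preimage lies in τ_X, so f IS continuous.


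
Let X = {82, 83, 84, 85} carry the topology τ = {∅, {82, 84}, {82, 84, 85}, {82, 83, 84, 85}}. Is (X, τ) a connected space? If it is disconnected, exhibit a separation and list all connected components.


(X, τ) is connected.

Find clopen sets (U ∈ τ with X ∖ U ∈ τ):
  U = ∅, X ∖ U = {82, 83, 84, 85} — both open, so U is clopen.
  U = {82, 83, 84, 85}, X ∖ U = ∅ — both open, so U is clopen.
Only trivial clopens (∅ and X) exist, so (X, τ) is connected.
Compute connected components by grouping points that agree on all clopens:
  component: {82, 83, 84, 85}


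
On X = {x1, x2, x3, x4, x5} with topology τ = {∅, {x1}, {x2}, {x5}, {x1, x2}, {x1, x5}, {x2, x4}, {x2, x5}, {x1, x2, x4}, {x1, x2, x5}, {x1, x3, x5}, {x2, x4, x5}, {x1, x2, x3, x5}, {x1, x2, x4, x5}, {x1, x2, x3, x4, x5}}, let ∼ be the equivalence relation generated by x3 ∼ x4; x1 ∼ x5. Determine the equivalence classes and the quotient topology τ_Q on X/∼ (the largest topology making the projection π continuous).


X/∼ = {[x1=x5], [x2], [x3=x4]}; |τ_Q| = 5.

Equivalence classes: [x1=x5], [x2], [x3=x4].
Quotient map π: X → X/∼ sends x1 ↦ [x1=x5], x2 ↦ [x2], x3 ↦ [x3=x4], x4 ↦ [x3=x4], x5 ↦ [x1=x5].
For each subset V ⊆ X/∼, compute π^{-1}(V) ⊆ X and check whether π^{-1}(V) ∈ τ. V is open in τ_Q iff π^{-1}(V) ∈ τ.
  V = {}: π^{-1}(V) = ∅ ∈ τ ✓.
  V = {[x1=x5]}: π^{-1}(V) = {x1, x5} ∈ τ ✓.
  V = {[x2]}: π^{-1}(V) = {x2} ∈ τ ✓.
  V = {[x1=x5], [x2]}: π^{-1}(V) = {x1, x2, x5} ∈ τ ✓.
  V = {[x3=x4]}: π^{-1}(V) = {x3, x4} ∉ τ ✗.
  V = {[x1=x5], [x3=x4]}: π^{-1}(V) = {x1, x3, x4, x5} ∉ τ ✗.
  V = {[x2], [x3=x4]}: π^{-1}(V) = {x2, x3, x4} ∉ τ ✗.
  V = {[x1=x5], [x2], [x3=x4]}: π^{-1}(V) = {x1, x2, x3, x4, x5} ∈ τ ✓.
Open sets in the quotient: τ_Q = {{}, {[x1=x5]}, {[x2]}, {[x1=x5], [x2]}, {[x1=x5], [x2], [x3=x4]}} (5 elements).


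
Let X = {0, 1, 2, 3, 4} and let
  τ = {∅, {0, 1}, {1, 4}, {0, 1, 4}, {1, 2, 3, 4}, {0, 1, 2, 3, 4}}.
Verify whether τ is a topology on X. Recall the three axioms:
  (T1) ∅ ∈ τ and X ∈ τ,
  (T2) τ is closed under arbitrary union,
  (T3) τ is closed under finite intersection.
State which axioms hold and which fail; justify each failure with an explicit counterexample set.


τ is NOT a topology on X.

Axiom (T1): ∅ ∈ τ? Yes; X ∈ τ? Yes.
Axiom (T2/T3): check pairwise unions and intersections of members of τ.
Counterexample for (T3): {0, 1} ∩ {1, 4} = {1} ∉ τ. Therefore τ is NOT a topology.


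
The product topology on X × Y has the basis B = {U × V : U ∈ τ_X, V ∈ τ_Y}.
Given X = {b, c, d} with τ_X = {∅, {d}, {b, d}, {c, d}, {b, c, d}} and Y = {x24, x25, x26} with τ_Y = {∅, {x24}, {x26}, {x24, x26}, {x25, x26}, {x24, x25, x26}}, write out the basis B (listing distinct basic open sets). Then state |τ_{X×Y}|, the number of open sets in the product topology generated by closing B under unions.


Basis B = {∅ × ∅, {d} × {x24}, {d} × {x26}, {b, d} × {x24}, {b, d} × {x26}, {c, d} × {x24}, {c, d} × {x26}, {d} × {x24, x26}, {d} × {x25, x26}, {b, c, d} × {x24}, {b, c, d} × {x26}, {d} × {x24, x25, x26}, {b, d} × {x24, x26}, {b, d} × {x25, x26}, {c, d} × {x24, x26}, {c, d} × {x25, x26}, {b, d} × {x24, x25, x26}, {b, c, d} × {x24, x26}, {b, c, d} × {x25, x26}, {c, d} × {x24, x25, x26}, {b, c, d} × {x24, x25, x26}}; |τ_{X×Y}| = 70.

Enumerate products U × V with U ∈ τ_X, V ∈ τ_Y (deduplicated):
  ∅ × ∅ = {} (∅)
  {d} × {x24} = {(d,x24)}
  {d} × {x26} = {(d,x26)}
  {b, d} × {x24} = {(b,x24), (d,x24)}
  {b, d} × {x26} = {(b,x26), (d,x26)}
  {c, d} × {x24} = {(c,x24), (d,x24)}
  {c, d} × {x26} = {(c,x26), (d,x26)}
  {d} × {x24, x26} = {(d,x24), (d,x26)}
  {d} × {x25, x26} = {(d,x25), (d,x26)}
  {b, c, d} × {x24} = {(b,x24), (c,x24), (d,x24)}
  {b, c, d} × {x26} = {(b,x26), (c,x26), (d,x26)}
  {d} × {x24, x25, x26} = {(d,x24), (d,x25), (d,x26)}
  {b, d} × {x24, x26} = {(b,x24), (b,x26), (d,x24), (d,x26)}
  {b, d} × {x25, x26} = {(b,x25), (b,x26), (d,x25), (d,x26)}
  {c, d} × {x24, x26} = {(c,x24), (c,x26), (d,x24), (d,x26)}
  {c, d} × {x25, x26} = {(c,x25), (c,x26), (d,x25), (d,x26)}
  {b, d} × {x24, x25, x26} = {(b,x24), (b,x25), (b,x26), (d,x24), (d,x25), (d,x26)}
  {b, c, d} × {x24, x26} = {(b,x24), (b,x26), (c,x24), (c,x26), (d,x24), (d,x26)}
  {b, c, d} × {x25, x26} = {(b,x25), (b,x26), (c,x25), (c,x26), (d,x25), (d,x26)}
  {c, d} × {x24, x25, x26} = {(c,x24), (c,x25), (c,x26), (d,x24), (d,x25), (d,x26)}
  {b, c, d} × {x24, x25, x26} = {(b,x24), (b,x25), (b,x26), (c,x24), (c,x25), (c,x26), (d,x24), (d,x25), (d,x26)}
These 21 distinct sets form the basis B.
Close under arbitrary unions to get τ_{X×Y}; counting gives |τ_{X×Y}| = 70.


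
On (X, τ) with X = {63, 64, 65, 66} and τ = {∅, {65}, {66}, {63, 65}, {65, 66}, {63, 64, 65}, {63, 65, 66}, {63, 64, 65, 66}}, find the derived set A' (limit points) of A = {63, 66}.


A' = {64}

For each x ∈ X, list the open sets U ∈ τ with x ∈ U, then check whether U ∩ (A ∖ {x}) ≠ ∅ for every such U.
  x = 63: open {63, 65} ∋ x has {63, 65} ∩ (A ∖ {63}) = ∅, so x is NOT a limit point.
  x = 64: opens ∋ x are {63, 64, 65}, {63, 64, 65, 66}; each meets A ∖ {64}, so x IS a limit point.
  x = 65: open {65} ∋ x has {65} ∩ (A ∖ {65}) = ∅, so x is NOT a limit point.
  x = 66: open {66} ∋ x has {66} ∩ (A ∖ {66}) = ∅, so x is NOT a limit point.
Collecting: A' = {64}.


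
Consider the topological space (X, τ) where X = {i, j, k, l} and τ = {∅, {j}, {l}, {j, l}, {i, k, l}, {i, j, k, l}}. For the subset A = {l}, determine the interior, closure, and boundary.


int(A) = {l}, cl(A) = {i, k, l}, ∂A = {i, k}.

Closed sets in (X, τ) are complements of opens:
  closed(X, τ) = {∅, {j}, {i, k}, {i, j, k}, {i, k, l}, {i, j, k, l}}.
int(A) = ⋃ {U ∈ τ : U ⊆ A}. Opens contained in A: ∅, {l}.
Taking the union of these: int(A) = {l}.
cl(A) = ⋂ {C closed : A ⊆ C}. Closed sets containing A: {i, k, l}, {i, j, k, l}.
Intersecting these: cl(A) = {i, k, l}.
∂A = cl(A) ∖ int(A) = {i, k, l} ∖ {l} = {i, k}.


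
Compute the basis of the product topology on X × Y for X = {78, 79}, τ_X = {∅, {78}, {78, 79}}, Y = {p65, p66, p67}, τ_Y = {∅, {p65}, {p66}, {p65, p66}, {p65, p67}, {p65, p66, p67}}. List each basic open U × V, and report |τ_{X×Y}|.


Basis B = {∅ × ∅, {78} × {p65}, {78} × {p66}, {78} × {p65, p66}, {78} × {p65, p67}, {78, 79} × {p65}, {78, 79} × {p66}, {78} × {p65, p66, p67}, {78, 79} × {p65, p66}, {78, 79} × {p65, p67}, {78, 79} × {p65, p66, p67}}; |τ_{X×Y}| = 18.

Enumerate products U × V with U ∈ τ_X, V ∈ τ_Y (deduplicated):
  ∅ × ∅ = {} (∅)
  {78} × {p65} = {(78,p65)}
  {78} × {p66} = {(78,p66)}
  {78} × {p65, p66} = {(78,p65), (78,p66)}
  {78} × {p65, p67} = {(78,p65), (78,p67)}
  {78, 79} × {p65} = {(78,p65), (79,p65)}
  {78, 79} × {p66} = {(78,p66), (79,p66)}
  {78} × {p65, p66, p67} = {(78,p65), (78,p66), (78,p67)}
  {78, 79} × {p65, p66} = {(78,p65), (78,p66), (79,p65), (79,p66)}
  {78, 79} × {p65, p67} = {(78,p65), (78,p67), (79,p65), (79,p67)}
  {78, 79} × {p65, p66, p67} = {(78,p65), (78,p66), (78,p67), (79,p65), (79,p66), (79,p67)}
These 11 distinct sets form the basis B.
Close under arbitrary unions to get τ_{X×Y}; counting gives |τ_{X×Y}| = 18.


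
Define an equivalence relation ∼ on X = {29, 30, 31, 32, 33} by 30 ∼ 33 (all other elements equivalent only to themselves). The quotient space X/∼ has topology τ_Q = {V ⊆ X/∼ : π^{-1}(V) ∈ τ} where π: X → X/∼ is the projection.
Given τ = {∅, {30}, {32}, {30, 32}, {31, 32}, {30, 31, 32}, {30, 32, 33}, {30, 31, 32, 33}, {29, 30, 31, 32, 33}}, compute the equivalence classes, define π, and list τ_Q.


X/∼ = {[29], [30=33], [31], [32]}; |τ_Q| = 6.

Equivalence classes: [29], [30=33], [31], [32].
Quotient map π: X → X/∼ sends 29 ↦ [29], 30 ↦ [30=33], 31 ↦ [31], 32 ↦ [32], 33 ↦ [30=33].
For each subset V ⊆ X/∼, compute π^{-1}(V) ⊆ X and check whether π^{-1}(V) ∈ τ. V is open in τ_Q iff π^{-1}(V) ∈ τ.
  V = {}: π^{-1}(V) = ∅ ∈ τ ✓.
  V = {[29]}: π^{-1}(V) = {29} ∉ τ ✗.
  V = {[30=33]}: π^{-1}(V) = {30, 33} ∉ τ ✗.
  V = {[29], [30=33]}: π^{-1}(V) = {29, 30, 33} ∉ τ ✗.
  V = {[31]}: π^{-1}(V) = {31} ∉ τ ✗.
  V = {[29], [31]}: π^{-1}(V) = {29, 31} ∉ τ ✗.
  V = {[30=33], [31]}: π^{-1}(V) = {30, 31, 33} ∉ τ ✗.
  V = {[29], [30=33], [31]}: π^{-1}(V) = {29, 30, 31, 33} ∉ τ ✗.
  V = {[32]}: π^{-1}(V) = {32} ∈ τ ✓.
  V = {[29], [32]}: π^{-1}(V) = {29, 32} ∉ τ ✗.
  V = {[30=33], [32]}: π^{-1}(V) = {30, 32, 33} ∈ τ ✓.
  V = {[29], [30=33], [32]}: π^{-1}(V) = {29, 30, 32, 33} ∉ τ ✗.
  V = {[31], [32]}: π^{-1}(V) = {31, 32} ∈ τ ✓.
  V = {[29], [31], [32]}: π^{-1}(V) = {29, 31, 32} ∉ τ ✗.
  V = {[30=33], [31], [32]}: π^{-1}(V) = {30, 31, 32, 33} ∈ τ ✓.
  V = {[29], [30=33], [31], [32]}: π^{-1}(V) = {29, 30, 31, 32, 33} ∈ τ ✓.
Open sets in the quotient: τ_Q = {{}, {[32]}, {[30=33], [32]}, {[31], [32]}, {[30=33], [31], [32]}, {[29], [30=33], [31], [32]}} (6 elements).


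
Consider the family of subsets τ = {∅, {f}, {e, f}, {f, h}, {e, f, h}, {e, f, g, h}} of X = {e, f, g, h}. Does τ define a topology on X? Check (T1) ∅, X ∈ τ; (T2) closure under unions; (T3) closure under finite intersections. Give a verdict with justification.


τ IS a topology on X.

Axiom (T1): ∅ ∈ τ? Yes; X ∈ τ? Yes.
Axiom (T2/T3): check pairwise unions and intersections of members of τ.
All pairwise intersections and unions checked — each lies in τ. Therefore τ satisfies (T1), (T2), (T3): it IS a topology on X.


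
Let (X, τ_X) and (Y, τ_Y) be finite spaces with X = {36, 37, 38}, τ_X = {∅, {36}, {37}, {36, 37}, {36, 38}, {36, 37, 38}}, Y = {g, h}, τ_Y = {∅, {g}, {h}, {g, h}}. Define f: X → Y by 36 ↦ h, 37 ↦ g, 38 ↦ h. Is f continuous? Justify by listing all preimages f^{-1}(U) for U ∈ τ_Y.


f IS continuous.

Compute f^{-1}(U) for each U ∈ τ_Y:
  U = ∅: f^{-1}(U) = ∅ ∈ τ_X ✓.
  U = {g}: f^{-1}(U) = {37} ∈ τ_X ✓.
  U = {h}: f^{-1}(U) = {36, 38} ∈ τ_X ✓.
  U = {g, h}: f^{-1}(U) = {36, 37, 38} ∈ τ_X ✓.
Every preimage lies in τ_X, so f IS continuous.


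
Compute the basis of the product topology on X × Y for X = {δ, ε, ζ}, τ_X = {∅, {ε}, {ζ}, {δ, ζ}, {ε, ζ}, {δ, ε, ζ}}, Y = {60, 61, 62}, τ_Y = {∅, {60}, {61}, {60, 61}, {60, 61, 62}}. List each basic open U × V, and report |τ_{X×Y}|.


Basis B = {∅ × ∅, {ε} × {60}, {ε} × {61}, {ζ} × {60}, {ζ} × {61}, {δ, ζ} × {60}, {δ, ζ} × {61}, {ε} × {60, 61}, {ε, ζ} × {60}, {ε, ζ} × {61}, {ζ} × {60, 61}, {δ, ε, ζ} × {60}, {δ, ε, ζ} × {61}, {ε} × {60, 61, 62}, {ζ} × {60, 61, 62}, {δ, ζ} × {60, 61}, {ε, ζ} × {60, 61}, {δ, ζ} × {60, 61, 62}, {δ, ε, ζ} × {60, 61}, {ε, ζ} × {60, 61, 62}, {δ, ε, ζ} × {60, 61, 62}}; |τ_{X×Y}| = 70.

Enumerate products U × V with U ∈ τ_X, V ∈ τ_Y (deduplicated):
  ∅ × ∅ = {} (∅)
  {ε} × {60} = {(ε,60)}
  {ε} × {61} = {(ε,61)}
  {ζ} × {60} = {(ζ,60)}
  {ζ} × {61} = {(ζ,61)}
  {δ, ζ} × {60} = {(δ,60), (ζ,60)}
  {δ, ζ} × {61} = {(δ,61), (ζ,61)}
  {ε} × {60, 61} = {(ε,60), (ε,61)}
  {ε, ζ} × {60} = {(ε,60), (ζ,60)}
  {ε, ζ} × {61} = {(ε,61), (ζ,61)}
  {ζ} × {60, 61} = {(ζ,60), (ζ,61)}
  {δ, ε, ζ} × {60} = {(δ,60), (ε,60), (ζ,60)}
  {δ, ε, ζ} × {61} = {(δ,61), (ε,61), (ζ,61)}
  {ε} × {60, 61, 62} = {(ε,60), (ε,61), (ε,62)}
  {ζ} × {60, 61, 62} = {(ζ,60), (ζ,61), (ζ,62)}
  {δ, ζ} × {60, 61} = {(δ,60), (δ,61), (ζ,60), (ζ,61)}
  {ε, ζ} × {60, 61} = {(ε,60), (ε,61), (ζ,60), (ζ,61)}
  {δ, ζ} × {60, 61, 62} = {(δ,60), (δ,61), (δ,62), (ζ,60), (ζ,61), (ζ,62)}
  {δ, ε, ζ} × {60, 61} = {(δ,60), (δ,61), (ε,60), (ε,61), (ζ,60), (ζ,61)}
  {ε, ζ} × {60, 61, 62} = {(ε,60), (ε,61), (ε,62), (ζ,60), (ζ,61), (ζ,62)}
  {δ, ε, ζ} × {60, 61, 62} = {(δ,60), (δ,61), (δ,62), (ε,60), (ε,61), (ε,62), (ζ,60), (ζ,61), (ζ,62)}
These 21 distinct sets form the basis B.
Close under arbitrary unions to get τ_{X×Y}; counting gives |τ_{X×Y}| = 70.


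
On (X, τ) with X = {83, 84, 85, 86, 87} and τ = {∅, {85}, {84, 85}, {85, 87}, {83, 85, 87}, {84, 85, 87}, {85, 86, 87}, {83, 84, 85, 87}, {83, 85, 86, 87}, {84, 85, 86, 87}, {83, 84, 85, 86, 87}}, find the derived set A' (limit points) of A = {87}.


A' = {83, 86}

For each x ∈ X, list the open sets U ∈ τ with x ∈ U, then check whether U ∩ (A ∖ {x}) ≠ ∅ for every such U.
  x = 83: opens ∋ x are {83, 85, 87}, {83, 84, 85, 87}, {83, 85, 86, 87}, {83, 84, 85, 86, 87}; each meets A ∖ {83}, so x IS a limit point.
  x = 84: open {84, 85} ∋ x has {84, 85} ∩ (A ∖ {84}) = ∅, so x is NOT a limit point.
  x = 85: open {85} ∋ x has {85} ∩ (A ∖ {85}) = ∅, so x is NOT a limit point.
  x = 86: opens ∋ x are {85, 86, 87}, {83, 85, 86, 87}, {84, 85, 86, 87}, {83, 84, 85, 86, 87}; each meets A ∖ {86}, so x IS a limit point.
  x = 87: open {85, 87} ∋ x has {85, 87} ∩ (A ∖ {87}) = ∅, so x is NOT a limit point.
Collecting: A' = {83, 86}.


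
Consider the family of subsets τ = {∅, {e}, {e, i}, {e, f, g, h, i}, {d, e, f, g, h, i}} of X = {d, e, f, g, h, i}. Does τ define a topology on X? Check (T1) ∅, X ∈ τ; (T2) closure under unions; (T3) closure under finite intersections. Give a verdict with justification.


τ IS a topology on X.

Axiom (T1): ∅ ∈ τ? Yes; X ∈ τ? Yes.
Axiom (T2/T3): check pairwise unions and intersections of members of τ.
All pairwise intersections and unions checked — each lies in τ. Therefore τ satisfies (T1), (T2), (T3): it IS a topology on X.


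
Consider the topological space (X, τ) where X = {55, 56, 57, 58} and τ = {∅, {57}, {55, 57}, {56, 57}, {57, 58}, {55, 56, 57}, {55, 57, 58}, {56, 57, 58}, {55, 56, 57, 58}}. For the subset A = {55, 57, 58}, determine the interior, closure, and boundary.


int(A) = {55, 57, 58}, cl(A) = {55, 56, 57, 58}, ∂A = {56}.

Closed sets in (X, τ) are complements of opens:
  closed(X, τ) = {∅, {55}, {56}, {58}, {55, 56}, {55, 58}, {56, 58}, {55, 56, 58}, {55, 56, 57, 58}}.
int(A) = ⋃ {U ∈ τ : U ⊆ A}. Opens contained in A: ∅, {57}, {55, 57}, {57, 58}, {55, 57, 58}.
Taking the union of these: int(A) = {55, 57, 58}.
cl(A) = ⋂ {C closed : A ⊆ C}. Closed sets containing A: {55, 56, 57, 58}.
Intersecting these: cl(A) = {55, 56, 57, 58}.
∂A = cl(A) ∖ int(A) = {55, 56, 57, 58} ∖ {55, 57, 58} = {56}.


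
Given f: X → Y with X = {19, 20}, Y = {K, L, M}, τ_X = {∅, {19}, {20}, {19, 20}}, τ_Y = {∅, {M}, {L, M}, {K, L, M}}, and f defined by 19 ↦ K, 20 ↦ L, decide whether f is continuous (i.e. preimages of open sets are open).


f IS continuous.

Compute f^{-1}(U) for each U ∈ τ_Y:
  U = ∅: f^{-1}(U) = ∅ ∈ τ_X ✓.
  U = {M}: f^{-1}(U) = ∅ ∈ τ_X ✓.
  U = {L, M}: f^{-1}(U) = {20} ∈ τ_X ✓.
  U = {K, L, M}: f^{-1}(U) = {19, 20} ∈ τ_X ✓.
Every preimage lies in τ_X, so f IS continuous.


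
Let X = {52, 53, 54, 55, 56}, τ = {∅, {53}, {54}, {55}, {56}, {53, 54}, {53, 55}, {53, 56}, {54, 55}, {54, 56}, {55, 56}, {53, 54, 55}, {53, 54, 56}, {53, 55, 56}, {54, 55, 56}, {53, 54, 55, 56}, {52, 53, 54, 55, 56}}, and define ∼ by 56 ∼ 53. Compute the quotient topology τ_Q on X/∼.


X/∼ = {[52], [53=56], [54], [55]}; |τ_Q| = 9.

Equivalence classes: [52], [53=56], [54], [55].
Quotient map π: X → X/∼ sends 52 ↦ [52], 53 ↦ [53=56], 54 ↦ [54], 55 ↦ [55], 56 ↦ [53=56].
For each subset V ⊆ X/∼, compute π^{-1}(V) ⊆ X and check whether π^{-1}(V) ∈ τ. V is open in τ_Q iff π^{-1}(V) ∈ τ.
  V = {}: π^{-1}(V) = ∅ ∈ τ ✓.
  V = {[52]}: π^{-1}(V) = {52} ∉ τ ✗.
  V = {[53=56]}: π^{-1}(V) = {53, 56} ∈ τ ✓.
  V = {[52], [53=56]}: π^{-1}(V) = {52, 53, 56} ∉ τ ✗.
  V = {[54]}: π^{-1}(V) = {54} ∈ τ ✓.
  V = {[52], [54]}: π^{-1}(V) = {52, 54} ∉ τ ✗.
  V = {[53=56], [54]}: π^{-1}(V) = {53, 54, 56} ∈ τ ✓.
  V = {[52], [53=56], [54]}: π^{-1}(V) = {52, 53, 54, 56} ∉ τ ✗.
  V = {[55]}: π^{-1}(V) = {55} ∈ τ ✓.
  V = {[52], [55]}: π^{-1}(V) = {52, 55} ∉ τ ✗.
  V = {[53=56], [55]}: π^{-1}(V) = {53, 55, 56} ∈ τ ✓.
  V = {[52], [53=56], [55]}: π^{-1}(V) = {52, 53, 55, 56} ∉ τ ✗.
  V = {[54], [55]}: π^{-1}(V) = {54, 55} ∈ τ ✓.
  V = {[52], [54], [55]}: π^{-1}(V) = {52, 54, 55} ∉ τ ✗.
  V = {[53=56], [54], [55]}: π^{-1}(V) = {53, 54, 55, 56} ∈ τ ✓.
  V = {[52], [53=56], [54], [55]}: π^{-1}(V) = {52, 53, 54, 55, 56} ∈ τ ✓.
Open sets in the quotient: τ_Q = {{}, {[53=56]}, {[54]}, {[53=56], [54]}, {[55]}, {[53=56], [55]}, {[54], [55]}, {[53=56], [54], [55]}, {[52], [53=56], [54], [55]}} (9 elements).


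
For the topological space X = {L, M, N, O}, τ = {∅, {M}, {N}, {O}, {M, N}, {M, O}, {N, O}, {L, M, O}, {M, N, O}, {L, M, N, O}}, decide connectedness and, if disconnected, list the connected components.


(X, τ) is disconnected; components = [{N}, {L, M, O}].

Find clopen sets (U ∈ τ with X ∖ U ∈ τ):
  U = ∅, X ∖ U = {L, M, N, O} — both open, so U is clopen.
  U = {N}, X ∖ U = {L, M, O} — both open, so U is clopen.
  U = {L, M, O}, X ∖ U = {N} — both open, so U is clopen.
  U = {L, M, N, O}, X ∖ U = ∅ — both open, so U is clopen.
Nontrivial clopen(s) exist: e.g. {L, M, O}. So (X, τ) is disconnected.
Compute connected components by grouping points that agree on all clopens:
  component: {N}
  component: {L, M, O}


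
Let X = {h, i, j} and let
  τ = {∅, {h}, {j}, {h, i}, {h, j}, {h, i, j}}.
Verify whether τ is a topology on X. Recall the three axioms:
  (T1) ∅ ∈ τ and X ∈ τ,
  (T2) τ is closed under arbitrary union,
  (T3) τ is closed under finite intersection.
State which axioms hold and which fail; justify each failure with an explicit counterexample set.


τ IS a topology on X.

Axiom (T1): ∅ ∈ τ? Yes; X ∈ τ? Yes.
Axiom (T2/T3): check pairwise unions and intersections of members of τ.
All pairwise intersections and unions checked — each lies in τ. Therefore τ satisfies (T1), (T2), (T3): it IS a topology on X.


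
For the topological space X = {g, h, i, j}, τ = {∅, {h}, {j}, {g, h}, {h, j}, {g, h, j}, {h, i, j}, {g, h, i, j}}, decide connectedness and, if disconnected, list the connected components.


(X, τ) is connected.

Find clopen sets (U ∈ τ with X ∖ U ∈ τ):
  U = ∅, X ∖ U = {g, h, i, j} — both open, so U is clopen.
  U = {g, h, i, j}, X ∖ U = ∅ — both open, so U is clopen.
Only trivial clopens (∅ and X) exist, so (X, τ) is connected.
Compute connected components by grouping points that agree on all clopens:
  component: {g, h, i, j}


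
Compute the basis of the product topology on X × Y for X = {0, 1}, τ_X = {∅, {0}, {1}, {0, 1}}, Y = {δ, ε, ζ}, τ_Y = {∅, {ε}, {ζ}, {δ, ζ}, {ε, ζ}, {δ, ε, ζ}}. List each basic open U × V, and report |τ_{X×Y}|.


Basis B = {∅ × ∅, {0} × {ε}, {0} × {ζ}, {1} × {ε}, {1} × {ζ}, {0} × {δ, ζ}, {0} × {ε, ζ}, {0, 1} × {ε}, {0, 1} × {ζ}, {1} × {δ, ζ}, {1} × {ε, ζ}, {0} × {δ, ε, ζ}, {1} × {δ, ε, ζ}, {0, 1} × {δ, ζ}, {0, 1} × {ε, ζ}, {0, 1} × {δ, ε, ζ}}; |τ_{X×Y}| = 36.

Enumerate products U × V with U ∈ τ_X, V ∈ τ_Y (deduplicated):
  ∅ × ∅ = {} (∅)
  {0} × {ε} = {(0,ε)}
  {0} × {ζ} = {(0,ζ)}
  {1} × {ε} = {(1,ε)}
  {1} × {ζ} = {(1,ζ)}
  {0} × {δ, ζ} = {(0,δ), (0,ζ)}
  {0} × {ε, ζ} = {(0,ε), (0,ζ)}
  {0, 1} × {ε} = {(0,ε), (1,ε)}
  {0, 1} × {ζ} = {(0,ζ), (1,ζ)}
  {1} × {δ, ζ} = {(1,δ), (1,ζ)}
  {1} × {ε, ζ} = {(1,ε), (1,ζ)}
  {0} × {δ, ε, ζ} = {(0,δ), (0,ε), (0,ζ)}
  {1} × {δ, ε, ζ} = {(1,δ), (1,ε), (1,ζ)}
  {0, 1} × {δ, ζ} = {(0,δ), (0,ζ), (1,δ), (1,ζ)}
  {0, 1} × {ε, ζ} = {(0,ε), (0,ζ), (1,ε), (1,ζ)}
  {0, 1} × {δ, ε, ζ} = {(0,δ), (0,ε), (0,ζ), (1,δ), (1,ε), (1,ζ)}
These 16 distinct sets form the basis B.
Close under arbitrary unions to get τ_{X×Y}; counting gives |τ_{X×Y}| = 36.


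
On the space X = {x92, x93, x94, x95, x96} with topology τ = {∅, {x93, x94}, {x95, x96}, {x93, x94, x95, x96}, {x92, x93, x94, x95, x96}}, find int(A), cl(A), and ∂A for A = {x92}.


int(A) = ∅, cl(A) = {x92}, ∂A = {x92}.

Closed sets in (X, τ) are complements of opens:
  closed(X, τ) = {∅, {x92}, {x92, x93, x94}, {x92, x95, x96}, {x92, x93, x94, x95, x96}}.
int(A) = ⋃ {U ∈ τ : U ⊆ A}. Opens contained in A: ∅.
Taking the union of these: int(A) = ∅.
cl(A) = ⋂ {C closed : A ⊆ C}. Closed sets containing A: {x92}, {x92, x93, x94}, {x92, x95, x96}, {x92, x93, x94, x95, x96}.
Intersecting these: cl(A) = {x92}.
∂A = cl(A) ∖ int(A) = {x92} ∖ ∅ = {x92}.


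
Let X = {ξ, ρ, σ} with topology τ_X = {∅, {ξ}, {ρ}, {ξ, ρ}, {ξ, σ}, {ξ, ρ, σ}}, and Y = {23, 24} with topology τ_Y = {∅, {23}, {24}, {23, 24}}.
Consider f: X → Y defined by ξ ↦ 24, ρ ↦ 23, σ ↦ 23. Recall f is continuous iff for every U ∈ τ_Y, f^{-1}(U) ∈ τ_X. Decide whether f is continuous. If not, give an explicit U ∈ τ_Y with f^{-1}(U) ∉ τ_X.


f is NOT continuous.

Compute f^{-1}(U) for each U ∈ τ_Y:
  U = ∅: f^{-1}(U) = ∅ ∈ τ_X ✓.
  U = {23}: f^{-1}(U) = {ρ, σ} ∉ τ_X ✗.
  U = {24}: f^{-1}(U) = {ξ} ∈ τ_X ✓.
  U = {23, 24}: f^{-1}(U) = {ξ, ρ, σ} ∈ τ_X ✓.
Found U = {23} with f^{-1}(U) = {ρ, σ} not in τ_X. Therefore f is NOT continuous.


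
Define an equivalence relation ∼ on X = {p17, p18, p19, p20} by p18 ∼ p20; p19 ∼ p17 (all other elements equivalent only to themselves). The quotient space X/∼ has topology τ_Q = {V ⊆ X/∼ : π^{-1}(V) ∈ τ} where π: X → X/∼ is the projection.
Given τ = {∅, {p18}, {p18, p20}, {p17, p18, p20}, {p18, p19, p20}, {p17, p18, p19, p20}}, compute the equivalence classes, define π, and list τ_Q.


X/∼ = {[p17=p19], [p18=p20]}; |τ_Q| = 3.

Equivalence classes: [p17=p19], [p18=p20].
Quotient map π: X → X/∼ sends p17 ↦ [p17=p19], p18 ↦ [p18=p20], p19 ↦ [p17=p19], p20 ↦ [p18=p20].
For each subset V ⊆ X/∼, compute π^{-1}(V) ⊆ X and check whether π^{-1}(V) ∈ τ. V is open in τ_Q iff π^{-1}(V) ∈ τ.
  V = {}: π^{-1}(V) = ∅ ∈ τ ✓.
  V = {[p17=p19]}: π^{-1}(V) = {p17, p19} ∉ τ ✗.
  V = {[p18=p20]}: π^{-1}(V) = {p18, p20} ∈ τ ✓.
  V = {[p17=p19], [p18=p20]}: π^{-1}(V) = {p17, p18, p19, p20} ∈ τ ✓.
Open sets in the quotient: τ_Q = {{}, {[p18=p20]}, {[p17=p19], [p18=p20]}} (3 elements).


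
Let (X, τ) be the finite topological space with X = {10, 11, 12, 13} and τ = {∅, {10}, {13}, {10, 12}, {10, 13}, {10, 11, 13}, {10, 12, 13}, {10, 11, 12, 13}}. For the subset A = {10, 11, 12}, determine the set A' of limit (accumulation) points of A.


A' = {11, 12}

For each x ∈ X, list the open sets U ∈ τ with x ∈ U, then check whether U ∩ (A ∖ {x}) ≠ ∅ for every such U.
  x = 10: open {10} ∋ x has {10} ∩ (A ∖ {10}) = ∅, so x is NOT a limit point.
  x = 11: opens ∋ x are {10, 11, 13}, {10, 11, 12, 13}; each meets A ∖ {11}, so x IS a limit point.
  x = 12: opens ∋ x are {10, 12}, {10, 12, 13}, {10, 11, 12, 13}; each meets A ∖ {12}, so x IS a limit point.
  x = 13: open {13} ∋ x has {13} ∩ (A ∖ {13}) = ∅, so x is NOT a limit point.
Collecting: A' = {11, 12}.


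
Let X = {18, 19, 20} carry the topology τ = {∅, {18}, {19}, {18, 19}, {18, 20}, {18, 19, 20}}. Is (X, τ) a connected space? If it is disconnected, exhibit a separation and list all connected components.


(X, τ) is disconnected; components = [{19}, {18, 20}].

Find clopen sets (U ∈ τ with X ∖ U ∈ τ):
  U = ∅, X ∖ U = {18, 19, 20} — both open, so U is clopen.
  U = {19}, X ∖ U = {18, 20} — both open, so U is clopen.
  U = {18, 20}, X ∖ U = {19} — both open, so U is clopen.
  U = {18, 19, 20}, X ∖ U = ∅ — both open, so U is clopen.
Nontrivial clopen(s) exist: e.g. {18, 20}. So (X, τ) is disconnected.
Compute connected components by grouping points that agree on all clopens:
  component: {19}
  component: {18, 20}


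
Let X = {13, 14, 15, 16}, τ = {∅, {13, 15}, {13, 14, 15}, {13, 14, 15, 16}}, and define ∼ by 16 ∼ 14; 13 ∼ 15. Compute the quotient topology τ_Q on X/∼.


X/∼ = {[13=15], [14=16]}; |τ_Q| = 3.

Equivalence classes: [13=15], [14=16].
Quotient map π: X → X/∼ sends 13 ↦ [13=15], 14 ↦ [14=16], 15 ↦ [13=15], 16 ↦ [14=16].
For each subset V ⊆ X/∼, compute π^{-1}(V) ⊆ X and check whether π^{-1}(V) ∈ τ. V is open in τ_Q iff π^{-1}(V) ∈ τ.
  V = {}: π^{-1}(V) = ∅ ∈ τ ✓.
  V = {[13=15]}: π^{-1}(V) = {13, 15} ∈ τ ✓.
  V = {[14=16]}: π^{-1}(V) = {14, 16} ∉ τ ✗.
  V = {[13=15], [14=16]}: π^{-1}(V) = {13, 14, 15, 16} ∈ τ ✓.
Open sets in the quotient: τ_Q = {{}, {[13=15]}, {[13=15], [14=16]}} (3 elements).


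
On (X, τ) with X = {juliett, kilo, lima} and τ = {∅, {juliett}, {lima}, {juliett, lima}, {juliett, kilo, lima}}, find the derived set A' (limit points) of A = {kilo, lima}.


A' = {kilo}

For each x ∈ X, list the open sets U ∈ τ with x ∈ U, then check whether U ∩ (A ∖ {x}) ≠ ∅ for every such U.
  x = juliett: open {juliett} ∋ x has {juliett} ∩ (A ∖ {juliett}) = ∅, so x is NOT a limit point.
  x = kilo: opens ∋ x are {juliett, kilo, lima}; each meets A ∖ {kilo}, so x IS a limit point.
  x = lima: open {lima} ∋ x has {lima} ∩ (A ∖ {lima}) = ∅, so x is NOT a limit point.
Collecting: A' = {kilo}.


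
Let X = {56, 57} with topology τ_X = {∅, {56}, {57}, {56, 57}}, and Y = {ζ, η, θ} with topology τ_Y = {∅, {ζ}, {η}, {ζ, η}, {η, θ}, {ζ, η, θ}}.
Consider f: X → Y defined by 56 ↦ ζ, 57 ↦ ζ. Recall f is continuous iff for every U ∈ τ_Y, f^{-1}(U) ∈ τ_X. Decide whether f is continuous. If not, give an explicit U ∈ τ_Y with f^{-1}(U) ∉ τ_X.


f IS continuous.

Compute f^{-1}(U) for each U ∈ τ_Y:
  U = ∅: f^{-1}(U) = ∅ ∈ τ_X ✓.
  U = {ζ}: f^{-1}(U) = {56, 57} ∈ τ_X ✓.
  U = {η}: f^{-1}(U) = ∅ ∈ τ_X ✓.
  U = {ζ, η}: f^{-1}(U) = {56, 57} ∈ τ_X ✓.
  U = {η, θ}: f^{-1}(U) = ∅ ∈ τ_X ✓.
  U = {ζ, η, θ}: f^{-1}(U) = {56, 57} ∈ τ_X ✓.
Every preimage lies in τ_X, so f IS continuous.


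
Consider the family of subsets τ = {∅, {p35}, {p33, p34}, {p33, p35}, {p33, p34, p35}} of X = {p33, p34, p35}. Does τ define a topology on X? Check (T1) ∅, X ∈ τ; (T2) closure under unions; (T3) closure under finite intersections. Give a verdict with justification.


τ is NOT a topology on X.

Axiom (T1): ∅ ∈ τ? Yes; X ∈ τ? Yes.
Axiom (T2/T3): check pairwise unions and intersections of members of τ.
Counterexample for (T3): {p33, p34} ∩ {p33, p35} = {p33} ∉ τ. Therefore τ is NOT a topology.


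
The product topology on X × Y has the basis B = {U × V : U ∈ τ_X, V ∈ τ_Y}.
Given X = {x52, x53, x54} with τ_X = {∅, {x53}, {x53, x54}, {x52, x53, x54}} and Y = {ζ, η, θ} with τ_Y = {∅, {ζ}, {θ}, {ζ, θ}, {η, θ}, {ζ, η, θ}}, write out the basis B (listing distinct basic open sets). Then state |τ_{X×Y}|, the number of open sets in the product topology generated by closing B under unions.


Basis B = {∅ × ∅, {x53} × {ζ}, {x53} × {θ}, {x53} × {ζ, θ}, {x53, x54} × {ζ}, {x53} × {η, θ}, {x53, x54} × {θ}, {x52, x53, x54} × {ζ}, {x52, x53, x54} × {θ}, {x53} × {ζ, η, θ}, {x53, x54} × {ζ, θ}, {x53, x54} × {η, θ}, {x52, x53, x54} × {ζ, θ}, {x52, x53, x54} × {η, θ}, {x53, x54} × {ζ, η, θ}, {x52, x53, x54} × {ζ, η, θ}}; |τ_{X×Y}| = 40.

Enumerate products U × V with U ∈ τ_X, V ∈ τ_Y (deduplicated):
  ∅ × ∅ = {} (∅)
  {x53} × {ζ} = {(x53,ζ)}
  {x53} × {θ} = {(x53,θ)}
  {x53} × {ζ, θ} = {(x53,ζ), (x53,θ)}
  {x53, x54} × {ζ} = {(x53,ζ), (x54,ζ)}
  {x53} × {η, θ} = {(x53,η), (x53,θ)}
  {x53, x54} × {θ} = {(x53,θ), (x54,θ)}
  {x52, x53, x54} × {ζ} = {(x52,ζ), (x53,ζ), (x54,ζ)}
  {x52, x53, x54} × {θ} = {(x52,θ), (x53,θ), (x54,θ)}
  {x53} × {ζ, η, θ} = {(x53,ζ), (x53,η), (x53,θ)}
  {x53, x54} × {ζ, θ} = {(x53,ζ), (x53,θ), (x54,ζ), (x54,θ)}
  {x53, x54} × {η, θ} = {(x53,η), (x53,θ), (x54,η), (x54,θ)}
  {x52, x53, x54} × {ζ, θ} = {(x52,ζ), (x52,θ), (x53,ζ), (x53,θ), (x54,ζ), (x54,θ)}
  {x52, x53, x54} × {η, θ} = {(x52,η), (x52,θ), (x53,η), (x53,θ), (x54,η), (x54,θ)}
  {x53, x54} × {ζ, η, θ} = {(x53,ζ), (x53,η), (x53,θ), (x54,ζ), (x54,η), (x54,θ)}
  {x52, x53, x54} × {ζ, η, θ} = {(x52,ζ), (x52,η), (x52,θ), (x53,ζ), (x53,η), (x53,θ), (x54,ζ), (x54,η), (x54,θ)}
These 16 distinct sets form the basis B.
Close under arbitrary unions to get τ_{X×Y}; counting gives |τ_{X×Y}| = 40.


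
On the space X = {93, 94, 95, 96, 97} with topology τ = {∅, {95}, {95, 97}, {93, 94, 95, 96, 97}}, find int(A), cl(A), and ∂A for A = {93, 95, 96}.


int(A) = {95}, cl(A) = {93, 94, 95, 96, 97}, ∂A = {93, 94, 96, 97}.

Closed sets in (X, τ) are complements of opens:
  closed(X, τ) = {∅, {93, 94, 96}, {93, 94, 96, 97}, {93, 94, 95, 96, 97}}.
int(A) = ⋃ {U ∈ τ : U ⊆ A}. Opens contained in A: ∅, {95}.
Taking the union of these: int(A) = {95}.
cl(A) = ⋂ {C closed : A ⊆ C}. Closed sets containing A: {93, 94, 95, 96, 97}.
Intersecting these: cl(A) = {93, 94, 95, 96, 97}.
∂A = cl(A) ∖ int(A) = {93, 94, 95, 96, 97} ∖ {95} = {93, 94, 96, 97}.


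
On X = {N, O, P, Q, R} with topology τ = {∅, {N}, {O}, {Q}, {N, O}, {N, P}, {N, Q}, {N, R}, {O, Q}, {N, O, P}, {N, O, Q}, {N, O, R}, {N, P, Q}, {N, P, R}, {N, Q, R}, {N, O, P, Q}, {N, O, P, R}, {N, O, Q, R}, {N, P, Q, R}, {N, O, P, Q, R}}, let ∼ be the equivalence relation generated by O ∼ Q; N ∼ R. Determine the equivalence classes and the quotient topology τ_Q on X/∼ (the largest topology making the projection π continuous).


X/∼ = {[N=R], [O=Q], [P]}; |τ_Q| = 6.

Equivalence classes: [N=R], [O=Q], [P].
Quotient map π: X → X/∼ sends N ↦ [N=R], O ↦ [O=Q], P ↦ [P], Q ↦ [O=Q], R ↦ [N=R].
For each subset V ⊆ X/∼, compute π^{-1}(V) ⊆ X and check whether π^{-1}(V) ∈ τ. V is open in τ_Q iff π^{-1}(V) ∈ τ.
  V = {}: π^{-1}(V) = ∅ ∈ τ ✓.
  V = {[N=R]}: π^{-1}(V) = {N, R} ∈ τ ✓.
  V = {[O=Q]}: π^{-1}(V) = {O, Q} ∈ τ ✓.
  V = {[N=R], [O=Q]}: π^{-1}(V) = {N, O, Q, R} ∈ τ ✓.
  V = {[P]}: π^{-1}(V) = {P} ∉ τ ✗.
  V = {[N=R], [P]}: π^{-1}(V) = {N, P, R} ∈ τ ✓.
  V = {[O=Q], [P]}: π^{-1}(V) = {O, P, Q} ∉ τ ✗.
  V = {[N=R], [O=Q], [P]}: π^{-1}(V) = {N, O, P, Q, R} ∈ τ ✓.
Open sets in the quotient: τ_Q = {{}, {[N=R]}, {[O=Q]}, {[N=R], [O=Q]}, {[N=R], [P]}, {[N=R], [O=Q], [P]}} (6 elements).
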